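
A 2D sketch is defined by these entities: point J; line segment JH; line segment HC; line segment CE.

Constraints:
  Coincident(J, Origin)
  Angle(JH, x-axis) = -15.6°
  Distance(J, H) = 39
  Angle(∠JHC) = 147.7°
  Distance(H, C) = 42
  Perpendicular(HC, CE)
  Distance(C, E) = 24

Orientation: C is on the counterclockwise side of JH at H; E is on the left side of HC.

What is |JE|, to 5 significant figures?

75.032

∠JHC = 147.7°, so HC runs at -15.6° + (180° − 147.7°) = 16.700° from the x-axis; with |HC| = 42.0, C = H + 42.0·(cos 16.700°, sin 16.700°) = (77.792, 1.5813). HC ⟂ CE; with |CE| = 24.0 on the left of HC, E = C + 24.0·(-0.28736, 0.95782) = (70.895, 24.569). Then |JE| = |E − J| = 75.032.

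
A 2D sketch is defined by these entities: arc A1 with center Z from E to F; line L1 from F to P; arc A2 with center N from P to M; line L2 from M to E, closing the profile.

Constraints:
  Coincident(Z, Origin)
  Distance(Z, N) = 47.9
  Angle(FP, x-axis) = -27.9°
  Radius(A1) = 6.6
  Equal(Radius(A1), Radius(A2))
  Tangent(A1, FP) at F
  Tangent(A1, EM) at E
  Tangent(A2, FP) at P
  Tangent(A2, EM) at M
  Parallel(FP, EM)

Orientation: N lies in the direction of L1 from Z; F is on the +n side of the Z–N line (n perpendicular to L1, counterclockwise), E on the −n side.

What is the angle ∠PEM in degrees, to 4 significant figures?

15.41°

The slot axis is L1's direction at -27.9°, so u = (cos -27.9°, sin -27.9°) = (0.8838, -0.4679) and n = (−sin -27.9°, cos -27.9°) = (0.4679, 0.8838). Z is at the origin and N lies 47.9 along u from Z, so N = 47.9·u = (42.33, -22.41). Tangency of A1 to both parallel lines with radius 6.6 puts F and E at Z ± 6.6·n: F = (3.088, 5.833), E = (-3.088, -5.833). Equal radii place P and M the same way about N: P = N + 6.6·n = (45.42, -16.58), M = N − 6.6·n = (39.24, -28.25). Then cos ∠PEM = EP·EM / (|EP||EM|), giving 15.41°.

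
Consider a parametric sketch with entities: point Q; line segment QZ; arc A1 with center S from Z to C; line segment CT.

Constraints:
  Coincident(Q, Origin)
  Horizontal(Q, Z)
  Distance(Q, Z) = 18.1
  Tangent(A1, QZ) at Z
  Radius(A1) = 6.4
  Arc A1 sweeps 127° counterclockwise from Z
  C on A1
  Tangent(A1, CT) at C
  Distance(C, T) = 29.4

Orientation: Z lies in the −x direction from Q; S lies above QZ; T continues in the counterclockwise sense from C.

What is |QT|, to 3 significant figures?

45.6

Q is at the origin; QZ is horizontal with |QZ| = 18.1 and Z on the −x side, so Z = (-18.1, 0.00). Tangency of A1 to QZ means the radius SZ is perpendicular to QZ, so S = Z + (0, 6.4) = (-18.1, 6.40). On A1, Z sits at bearing -90° from S; a 127° counterclockwise sweep puts C at bearing 37°, so C = S + 6.4·(cos 37°, sin 37°) = (-13.0, 10.3). Tangency of A1 to CT means the radius SC is perpendicular to CT, so CT runs along (−sin 37°, cos 37°); with |CT| = 29.4, T = (-30.7, 33.7). Then |QT| = |T − Q| = 45.6.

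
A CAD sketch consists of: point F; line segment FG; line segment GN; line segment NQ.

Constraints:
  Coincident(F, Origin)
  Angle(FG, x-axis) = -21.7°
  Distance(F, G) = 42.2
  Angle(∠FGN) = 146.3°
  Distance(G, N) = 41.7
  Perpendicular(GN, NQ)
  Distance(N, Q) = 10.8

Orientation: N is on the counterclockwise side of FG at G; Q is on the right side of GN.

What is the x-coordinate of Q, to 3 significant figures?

82.2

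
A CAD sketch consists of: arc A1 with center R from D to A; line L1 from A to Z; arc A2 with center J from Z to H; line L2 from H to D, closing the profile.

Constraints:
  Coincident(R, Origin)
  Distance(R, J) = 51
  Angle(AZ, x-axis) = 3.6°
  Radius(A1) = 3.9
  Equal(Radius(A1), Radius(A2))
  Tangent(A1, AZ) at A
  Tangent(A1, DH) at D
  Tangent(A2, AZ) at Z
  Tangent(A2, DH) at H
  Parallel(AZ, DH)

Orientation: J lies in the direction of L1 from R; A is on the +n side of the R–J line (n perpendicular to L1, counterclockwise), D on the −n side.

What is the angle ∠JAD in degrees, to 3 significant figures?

85.6°

The slot axis is L1's direction at 3.6°, so u = (cos 3.6°, sin 3.6°) = (0.998, 0.0628) and n = (−sin 3.6°, cos 3.6°) = (-0.0628, 0.998). R is at the origin and J lies 51.0 along u from R, so J = 51.0·u = (50.9, 3.20). Tangency of A1 to both parallel lines with radius 3.9 puts A and D at R ± 3.9·n: A = (-0.245, 3.89), D = (0.245, -3.89). Then cos ∠JAD = AJ·AD / (|AJ||AD|), giving 85.6°.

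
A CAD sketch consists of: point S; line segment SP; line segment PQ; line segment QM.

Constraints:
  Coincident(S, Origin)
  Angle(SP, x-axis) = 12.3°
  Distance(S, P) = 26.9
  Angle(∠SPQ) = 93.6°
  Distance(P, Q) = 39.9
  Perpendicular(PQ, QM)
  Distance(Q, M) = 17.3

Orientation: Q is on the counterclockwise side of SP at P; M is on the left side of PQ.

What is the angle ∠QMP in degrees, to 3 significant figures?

66.6°

S is at the origin; SP runs at 12.3° with length 26.9, so P = 26.9·(cos 12.3°, sin 12.3°) = (26.3, 5.73). ∠SPQ = 93.6°, so PQ runs at 12.3° + (180° − 93.6°) = 98.7° from the x-axis; with |PQ| = 39.9, Q = P + 39.9·(cos 98.7°, sin 98.7°) = (20.2, 45.2). The perpendicularity gives QM at right angles to PQ; with |QM| = 17.3 on the left of PQ, M = Q + 17.3·(-0.988, -0.151) = (3.15, 42.6). Then cos ∠QMP = MQ·MP / (|MQ||MP|), giving 66.6°.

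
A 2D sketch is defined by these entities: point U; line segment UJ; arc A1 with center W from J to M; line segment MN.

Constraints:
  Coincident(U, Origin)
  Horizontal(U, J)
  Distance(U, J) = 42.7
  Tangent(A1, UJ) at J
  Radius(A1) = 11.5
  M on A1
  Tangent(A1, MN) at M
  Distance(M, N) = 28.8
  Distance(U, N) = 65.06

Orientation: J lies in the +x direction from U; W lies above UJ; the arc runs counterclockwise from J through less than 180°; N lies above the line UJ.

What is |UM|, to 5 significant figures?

55.655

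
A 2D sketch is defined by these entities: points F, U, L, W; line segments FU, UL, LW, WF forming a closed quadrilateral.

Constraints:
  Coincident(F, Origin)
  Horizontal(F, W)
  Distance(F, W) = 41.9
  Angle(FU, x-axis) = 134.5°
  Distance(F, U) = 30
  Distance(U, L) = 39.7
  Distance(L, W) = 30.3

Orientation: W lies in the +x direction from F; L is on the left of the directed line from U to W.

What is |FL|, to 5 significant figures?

26.889

Checks: |UL| = 39.70 ✓; |LW| = 30.30 ✓.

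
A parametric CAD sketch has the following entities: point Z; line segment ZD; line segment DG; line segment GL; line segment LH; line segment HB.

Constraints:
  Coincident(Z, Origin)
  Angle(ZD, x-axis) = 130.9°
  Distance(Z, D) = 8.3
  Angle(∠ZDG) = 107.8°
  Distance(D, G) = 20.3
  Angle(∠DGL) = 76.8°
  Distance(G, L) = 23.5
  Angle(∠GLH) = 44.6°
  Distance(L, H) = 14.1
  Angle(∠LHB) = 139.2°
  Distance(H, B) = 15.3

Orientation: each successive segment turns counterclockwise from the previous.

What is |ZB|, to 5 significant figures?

17.523

∠GLH = 44.6° gives LH at 81.700° from the x-axis; with |LH| = 14.1, H = (-8.1590, -6.6779). ∠LHB = 139.2° gives HB at 122.50° from the x-axis; with |HB| = 15.3, B = (-16.380, 6.2260). Then |ZB| = |B − Z| = 17.523.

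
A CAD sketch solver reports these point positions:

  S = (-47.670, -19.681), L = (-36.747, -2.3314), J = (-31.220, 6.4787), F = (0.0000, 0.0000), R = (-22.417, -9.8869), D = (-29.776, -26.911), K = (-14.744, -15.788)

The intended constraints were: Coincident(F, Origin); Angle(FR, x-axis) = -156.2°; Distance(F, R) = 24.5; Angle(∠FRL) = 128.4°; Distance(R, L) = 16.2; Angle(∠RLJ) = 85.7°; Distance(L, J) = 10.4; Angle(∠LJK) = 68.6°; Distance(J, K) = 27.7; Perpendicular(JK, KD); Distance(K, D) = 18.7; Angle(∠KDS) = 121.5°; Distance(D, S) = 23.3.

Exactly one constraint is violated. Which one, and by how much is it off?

Distance(D, S) = 23.3 — off by 4.00.

F = (0.00, 0.00) ✓; FR at -156.2° ✓; |FR| = 24.50 ✓; ∠FRL = 128.4° ✓; |RL| = 16.20 ✓; ∠RLJ = 85.70° ✓; |LJ| = 10.40 ✓; ∠LJK = 68.60° ✓; |JK| = 27.70 ✓; ∠(JK, KD) = 90.00° ✓; |KD| = 18.70 ✓; ∠KDS = 121.5° ✓; |DS| = 19.30 ✗.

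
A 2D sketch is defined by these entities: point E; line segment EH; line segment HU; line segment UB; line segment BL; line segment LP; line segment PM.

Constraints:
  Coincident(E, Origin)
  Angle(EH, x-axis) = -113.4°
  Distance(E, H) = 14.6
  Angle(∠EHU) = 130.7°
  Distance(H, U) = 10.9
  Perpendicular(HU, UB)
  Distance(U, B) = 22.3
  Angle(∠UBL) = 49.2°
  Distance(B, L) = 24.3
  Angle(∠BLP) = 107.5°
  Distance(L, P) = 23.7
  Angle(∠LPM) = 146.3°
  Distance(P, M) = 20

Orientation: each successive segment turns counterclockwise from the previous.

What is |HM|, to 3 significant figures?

32.2

E is at the origin; EH runs at -113.4° with length 14.6, so H = (-5.80, -13.4). ∠EHU = 130.7° gives HU at -64.1° from the x-axis; with |HU| = 10.9, U = (-1.04, -23.2). HU ⟂ UB, so UB runs at 25.9°; with |UB| = 22.3, B = (19.0, -13.5). ∠UBL = 49.2° gives BL at 157° from the x-axis; with |BL| = 24.3, L = (-3.30, -3.85). ∠BLP = 107.5° gives LP at -131° from the x-axis; with |LP| = 23.7, P = (-18.8, -21.8). ∠LPM = 146.3° gives PM at -97.1° from the x-axis; with |PM| = 20.0, M = (-21.3, -41.6). Then |HM| = |M − H| = 32.2.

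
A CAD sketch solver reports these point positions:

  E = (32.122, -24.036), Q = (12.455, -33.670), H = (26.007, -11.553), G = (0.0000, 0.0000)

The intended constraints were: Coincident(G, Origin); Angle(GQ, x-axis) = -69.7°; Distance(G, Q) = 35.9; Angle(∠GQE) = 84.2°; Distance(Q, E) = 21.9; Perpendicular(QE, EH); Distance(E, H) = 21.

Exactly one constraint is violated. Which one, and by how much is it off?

Distance(E, H) = 21 — off by 7.10.

G = (0.00, 0.00) ✓; GQ at -69.70° ✓; |GQ| = 35.90 ✓; ∠GQE = 84.20° ✓; |QE| = 21.90 ✓; ∠(QE, EH) = 90.00° ✓; |EH| = 13.90 ✗.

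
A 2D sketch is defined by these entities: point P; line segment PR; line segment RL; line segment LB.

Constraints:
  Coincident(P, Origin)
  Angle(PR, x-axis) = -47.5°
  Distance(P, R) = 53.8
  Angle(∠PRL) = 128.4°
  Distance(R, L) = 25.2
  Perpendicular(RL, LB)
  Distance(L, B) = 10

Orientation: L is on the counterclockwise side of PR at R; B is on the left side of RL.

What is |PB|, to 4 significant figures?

66.86

P is at the origin; PR runs at -47.5° with length 53.8, so R = 53.8·(cos -47.5°, sin -47.5°) = (36.35, -39.67). ∠PRL = 128.4°, so RL runs at -47.5° + (180° − 128.4°) = 4.100° from the x-axis; with |RL| = 25.2, L = R + 25.2·(cos 4.100°, sin 4.100°) = (61.48, -37.86). RL ⟂ LB; with |LB| = 10.0 on the left of RL, B = L + 10.0·(-0.07150, 0.9974) = (60.77, -27.89). Then |PB| = |B − P| = 66.86.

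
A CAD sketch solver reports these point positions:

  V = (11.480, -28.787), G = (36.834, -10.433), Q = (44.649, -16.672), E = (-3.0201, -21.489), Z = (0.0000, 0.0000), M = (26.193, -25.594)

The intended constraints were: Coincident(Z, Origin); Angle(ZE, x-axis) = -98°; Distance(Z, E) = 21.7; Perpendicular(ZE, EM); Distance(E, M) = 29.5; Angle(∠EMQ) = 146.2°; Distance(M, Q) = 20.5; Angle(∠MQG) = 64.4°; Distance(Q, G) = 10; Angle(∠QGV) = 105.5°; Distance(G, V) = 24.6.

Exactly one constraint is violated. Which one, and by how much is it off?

Distance(G, V) = 24.6 — off by 6.70.

Z = (0.00, 0.00) ✓; ZE at -98.00° ✓; |ZE| = 21.70 ✓; ∠(ZE, EM) = 90.00° ✓; |EM| = 29.50 ✓; ∠EMQ = 146.2° ✓; |MQ| = 20.50 ✓; ∠MQG = 64.40° ✓; |QG| = 10.00 ✓; ∠QGV = 105.5° ✓; |GV| = 31.30 ✗.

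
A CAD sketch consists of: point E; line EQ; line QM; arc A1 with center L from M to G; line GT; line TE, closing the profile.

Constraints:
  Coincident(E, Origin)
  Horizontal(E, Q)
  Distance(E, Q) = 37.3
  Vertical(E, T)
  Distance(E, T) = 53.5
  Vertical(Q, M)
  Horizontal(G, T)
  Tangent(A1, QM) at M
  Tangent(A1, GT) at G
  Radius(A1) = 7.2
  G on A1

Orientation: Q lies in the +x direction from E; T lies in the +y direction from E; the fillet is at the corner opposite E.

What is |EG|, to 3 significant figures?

61.4

The virtual corner opposite E is at (37.3, 53.5). Tangency of A1 to QM means the radius LM is perpendicular to QM and since A1 is tangent to GT there, LG ⟂ GT, with radius 7.2, so the center L sits 7.2 in from both sides at L = (30.1, 46.3). That places the tangent points at M = (37.3, 46.3) on QM and G = (30.1, 53.5) on GT. Then |EG| = |G − E| = 61.4.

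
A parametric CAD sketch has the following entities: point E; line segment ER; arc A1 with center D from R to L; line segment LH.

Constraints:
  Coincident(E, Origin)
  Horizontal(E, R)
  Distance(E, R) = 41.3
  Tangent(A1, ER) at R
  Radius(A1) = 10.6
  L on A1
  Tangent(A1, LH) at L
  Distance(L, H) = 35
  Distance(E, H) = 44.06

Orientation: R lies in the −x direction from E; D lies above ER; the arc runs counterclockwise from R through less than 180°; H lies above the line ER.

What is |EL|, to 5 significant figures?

32.117

E is at the origin; E and R share the same y with |ER| = 41.3 and R on the −x side, so R = (-41.300, 0.0000). Tangency of A1 to ER means the radius DR is perpendicular to ER, so D = R + (0, 10.6) = (-41.300, 10.600). Since DL ⟂ LH (tangency), |DH| = √(10.6² + 35.0²) = 36.570 regardless of where L sits on A1. So H lies on both circle(E, 44.06) and circle(D, 36.570); the above-ER intersection is H = (-19.136, 39.688). L is the foot of the tangent from H: L = (-31.369, 6.8951).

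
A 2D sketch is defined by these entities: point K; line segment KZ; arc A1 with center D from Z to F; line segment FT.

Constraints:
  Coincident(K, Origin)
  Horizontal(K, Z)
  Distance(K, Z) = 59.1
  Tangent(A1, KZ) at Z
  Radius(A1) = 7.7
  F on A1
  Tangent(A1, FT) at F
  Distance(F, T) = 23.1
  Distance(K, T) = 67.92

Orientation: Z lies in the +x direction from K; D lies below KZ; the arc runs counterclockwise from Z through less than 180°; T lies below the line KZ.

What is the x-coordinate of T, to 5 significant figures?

59.890

Checks: ∠(DZ, ZK) = 90.00° ✓; |DF| = 7.700 ✓; ∠(DF, FT) = 90.00° ✓; |FT| = 23.10 ✓; |KT| = 67.92 ✓.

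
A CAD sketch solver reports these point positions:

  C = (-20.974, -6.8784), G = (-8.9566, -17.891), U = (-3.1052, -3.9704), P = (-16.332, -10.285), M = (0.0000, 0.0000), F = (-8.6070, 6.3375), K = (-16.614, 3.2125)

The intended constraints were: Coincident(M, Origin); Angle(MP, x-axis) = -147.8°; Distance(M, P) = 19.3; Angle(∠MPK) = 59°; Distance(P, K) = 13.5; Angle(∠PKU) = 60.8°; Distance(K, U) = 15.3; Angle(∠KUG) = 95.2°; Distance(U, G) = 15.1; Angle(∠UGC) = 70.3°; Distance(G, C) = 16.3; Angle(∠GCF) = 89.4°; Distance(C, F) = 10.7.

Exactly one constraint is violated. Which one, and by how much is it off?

Distance(C, F) = 10.7 — off by 7.40.

M = (0.00, 0.00) ✓; MP at -147.8° ✓; |MP| = 19.30 ✓; ∠MPK = 59.00° ✓; |PK| = 13.50 ✓; ∠PKU = 60.80° ✓; |KU| = 15.30 ✓; ∠KUG = 95.20° ✓; |UG| = 15.10 ✓; ∠UGC = 70.30° ✓; |GC| = 16.30 ✓; ∠GCF = 89.40° ✓; |CF| = 18.10 ✗.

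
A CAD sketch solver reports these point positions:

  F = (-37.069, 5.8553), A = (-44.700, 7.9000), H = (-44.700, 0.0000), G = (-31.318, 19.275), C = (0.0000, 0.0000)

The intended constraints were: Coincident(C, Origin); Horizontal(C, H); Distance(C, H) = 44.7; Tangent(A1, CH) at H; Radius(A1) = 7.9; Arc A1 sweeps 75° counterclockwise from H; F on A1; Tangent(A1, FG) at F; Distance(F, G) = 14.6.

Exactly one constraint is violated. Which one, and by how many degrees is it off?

Tangent(A1, FG) at F — off by 8.20°.

C = (0.00, 0.00) ✓; C.y = 0.00, H.y = 0.00 ✓; |CH| = 44.70 ✓; ∠(AH, HC) = 90.00° ✓; |AH| = 7.900 ✓; bearing(A→F) − bearing(A→H) = 75.00° ✓; |AF| = 7.900 ✓; ∠(AF, FG) = 98.20° ✗; |FG| = 14.60 ✓.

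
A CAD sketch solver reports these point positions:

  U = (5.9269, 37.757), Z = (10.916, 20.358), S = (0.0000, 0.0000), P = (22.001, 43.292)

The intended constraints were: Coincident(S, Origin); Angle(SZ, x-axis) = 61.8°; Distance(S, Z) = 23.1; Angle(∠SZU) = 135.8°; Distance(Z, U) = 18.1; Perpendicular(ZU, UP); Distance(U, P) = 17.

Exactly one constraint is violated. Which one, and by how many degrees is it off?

Perpendicular(ZU, UP) — off by 3.00°.

S = (0.00, 0.00) ✓; SZ at 61.80° ✓; |SZ| = 23.10 ✓; ∠SZU = 135.8° ✓; |ZU| = 18.10 ✓; ∠(ZU, UP) = 87.00° ✗; |UP| = 17.00 ✓.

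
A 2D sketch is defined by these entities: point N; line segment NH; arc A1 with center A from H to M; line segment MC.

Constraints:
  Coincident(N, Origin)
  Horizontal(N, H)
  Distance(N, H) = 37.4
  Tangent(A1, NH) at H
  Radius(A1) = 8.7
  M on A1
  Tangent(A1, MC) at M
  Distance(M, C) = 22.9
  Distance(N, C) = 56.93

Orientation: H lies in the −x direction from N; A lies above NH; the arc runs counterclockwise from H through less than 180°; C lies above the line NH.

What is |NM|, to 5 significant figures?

34.745

Checks: N = (0.00, 0.00) ✓; |AM| = 8.700 ✓; ∠(AM, MC) = 90.00° ✓; |MC| = 22.90 ✓; |NC| = 56.93 ✓.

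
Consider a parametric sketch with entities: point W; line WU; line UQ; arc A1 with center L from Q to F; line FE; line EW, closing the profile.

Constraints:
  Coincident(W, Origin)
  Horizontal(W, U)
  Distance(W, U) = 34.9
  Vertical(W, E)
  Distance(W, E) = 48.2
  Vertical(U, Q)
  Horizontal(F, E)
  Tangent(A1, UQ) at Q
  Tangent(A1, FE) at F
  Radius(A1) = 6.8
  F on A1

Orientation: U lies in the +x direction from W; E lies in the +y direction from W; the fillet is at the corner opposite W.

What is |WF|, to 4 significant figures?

55.79

W is at the origin; WU is horizontal with |WU| = 34.9 and U on the +x side, so U = (34.90, 0.000). W and E share the same x with |WE| = 48.2 and E on the +y side, so E = (0.000, 48.20). The virtual corner opposite W is at (34.90, 48.20). Since A1 is tangent to UQ there, LQ ⟂ UQ and the tangent condition forces LF to be normal to FE, with radius 6.8, so the center L sits 6.8 in from both sides at L = (28.10, 41.40). That places the tangent points at Q = (34.90, 41.40) on UQ and F = (28.10, 48.20) on FE. Then |WF| = |F − W| = 55.79.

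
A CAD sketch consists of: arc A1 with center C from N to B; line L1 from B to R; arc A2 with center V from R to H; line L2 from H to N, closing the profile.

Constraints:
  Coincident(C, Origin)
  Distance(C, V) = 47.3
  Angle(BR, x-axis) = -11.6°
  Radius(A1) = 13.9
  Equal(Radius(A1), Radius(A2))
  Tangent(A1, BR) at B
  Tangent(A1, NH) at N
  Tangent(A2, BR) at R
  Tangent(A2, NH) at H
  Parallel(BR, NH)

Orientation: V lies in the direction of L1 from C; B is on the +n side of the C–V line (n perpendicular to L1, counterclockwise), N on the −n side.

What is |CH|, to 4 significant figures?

49.30

The slot axis is L1's direction at -11.6°, so u = (cos -11.6°, sin -11.6°) = (0.9796, -0.2011) and n = (−sin -11.6°, cos -11.6°) = (0.2011, 0.9796). C is at the origin and V lies 47.3 along u from C, so V = 47.3·u = (46.33, -9.511). Tangency of A1 to both parallel lines with radius 13.9 puts B and N at C ± 13.9·n: B = (2.795, 13.62), N = (-2.795, -13.62). Equal radii place R and H the same way about V: R = V + 13.9·n = (49.13, 4.105), H = V − 13.9·n = (43.54, -23.13). Then |CH| = |H − C| = 49.30.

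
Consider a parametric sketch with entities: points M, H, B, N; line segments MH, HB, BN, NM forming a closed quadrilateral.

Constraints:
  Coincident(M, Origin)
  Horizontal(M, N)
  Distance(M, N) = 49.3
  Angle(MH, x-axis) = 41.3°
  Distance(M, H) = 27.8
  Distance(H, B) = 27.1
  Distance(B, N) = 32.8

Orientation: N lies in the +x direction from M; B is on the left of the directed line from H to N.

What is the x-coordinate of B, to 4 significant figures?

44.07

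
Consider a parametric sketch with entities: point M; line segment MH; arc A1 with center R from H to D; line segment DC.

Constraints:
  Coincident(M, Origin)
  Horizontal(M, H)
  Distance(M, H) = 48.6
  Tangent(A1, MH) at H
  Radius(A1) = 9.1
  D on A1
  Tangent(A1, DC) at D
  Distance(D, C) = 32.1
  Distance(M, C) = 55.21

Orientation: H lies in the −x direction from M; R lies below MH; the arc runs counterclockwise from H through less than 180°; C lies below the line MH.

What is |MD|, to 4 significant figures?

57.84

Checks: M = (0.00, 0.00) ✓; |MH| = 48.60 ✓; |RD| = 9.100 ✓; ∠(RD, DC) = 90.00° ✓; |DC| = 32.10 ✓; |MC| = 55.21 ✓.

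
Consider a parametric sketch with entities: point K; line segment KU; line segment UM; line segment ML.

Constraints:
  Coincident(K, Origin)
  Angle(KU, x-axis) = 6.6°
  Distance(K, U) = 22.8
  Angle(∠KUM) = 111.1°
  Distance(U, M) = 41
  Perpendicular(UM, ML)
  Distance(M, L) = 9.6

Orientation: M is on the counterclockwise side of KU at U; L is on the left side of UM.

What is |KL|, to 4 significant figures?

50.57

K is at the origin; KU runs at 6.6° with length 22.8, so U = 22.8·(cos 6.6°, sin 6.6°) = (22.65, 2.621). ∠KUM = 111.1°, so UM runs at 6.6° + (180° − 111.1°) = 75.50° from the x-axis; with |UM| = 41.0, M = U + 41.0·(cos 75.50°, sin 75.50°) = (32.91, 42.31). UM ⟂ ML; with |ML| = 9.6 on the left of UM, L = M + 9.6·(-0.9681, 0.2504) = (23.62, 44.72). Then |KL| = |L − K| = 50.57.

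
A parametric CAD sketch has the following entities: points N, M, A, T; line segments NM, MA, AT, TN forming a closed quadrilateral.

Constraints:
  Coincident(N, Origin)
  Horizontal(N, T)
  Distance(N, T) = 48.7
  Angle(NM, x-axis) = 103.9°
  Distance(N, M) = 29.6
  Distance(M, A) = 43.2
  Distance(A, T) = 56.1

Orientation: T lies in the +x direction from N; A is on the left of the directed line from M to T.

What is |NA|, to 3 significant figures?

60.0

Checks: NM at 103.9° ✓; |MA| = 43.20 ✓; |AT| = 56.10 ✓.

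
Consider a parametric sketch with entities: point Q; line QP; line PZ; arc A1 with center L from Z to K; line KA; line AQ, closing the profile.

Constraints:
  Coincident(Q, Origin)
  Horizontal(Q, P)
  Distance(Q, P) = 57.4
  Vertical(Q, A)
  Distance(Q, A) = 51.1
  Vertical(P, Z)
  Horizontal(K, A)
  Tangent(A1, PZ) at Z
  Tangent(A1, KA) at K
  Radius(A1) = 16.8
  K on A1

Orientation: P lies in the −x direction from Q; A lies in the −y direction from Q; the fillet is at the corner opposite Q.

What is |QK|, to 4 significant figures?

65.27

The virtual corner opposite Q is at (-57.40, -51.10). Tangency of A1 to PZ means the radius LZ is perpendicular to PZ and since A1 is tangent to KA there, LK ⟂ KA, with radius 16.8, so the center L sits 16.8 in from both sides at L = (-40.60, -34.30). That places the tangent points at Z = (-57.40, -34.30) on PZ and K = (-40.60, -51.10) on KA. Then |QK| = |K − Q| = 65.27.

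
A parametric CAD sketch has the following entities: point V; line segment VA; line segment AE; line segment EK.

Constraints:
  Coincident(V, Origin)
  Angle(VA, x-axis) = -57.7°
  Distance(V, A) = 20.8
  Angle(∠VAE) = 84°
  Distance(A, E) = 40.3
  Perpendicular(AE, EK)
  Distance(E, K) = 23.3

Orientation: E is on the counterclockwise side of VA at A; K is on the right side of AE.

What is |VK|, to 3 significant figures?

58.2

V is at the origin; VA runs at -57.7° with length 20.8, so A = 20.8·(cos -57.7°, sin -57.7°) = (11.1, -17.6). ∠VAE = 84.0°, so AE runs at -57.7° + (180° − 84.0°) = 38.3° from the x-axis; with |AE| = 40.3, E = A + 40.3·(cos 38.3°, sin 38.3°) = (42.7, 7.40). AE ⟂ EK; with |EK| = 23.3 on the right of AE, K = E + 23.3·(0.620, -0.785) = (57.2, -10.9). Then |VK| = |K − V| = 58.2.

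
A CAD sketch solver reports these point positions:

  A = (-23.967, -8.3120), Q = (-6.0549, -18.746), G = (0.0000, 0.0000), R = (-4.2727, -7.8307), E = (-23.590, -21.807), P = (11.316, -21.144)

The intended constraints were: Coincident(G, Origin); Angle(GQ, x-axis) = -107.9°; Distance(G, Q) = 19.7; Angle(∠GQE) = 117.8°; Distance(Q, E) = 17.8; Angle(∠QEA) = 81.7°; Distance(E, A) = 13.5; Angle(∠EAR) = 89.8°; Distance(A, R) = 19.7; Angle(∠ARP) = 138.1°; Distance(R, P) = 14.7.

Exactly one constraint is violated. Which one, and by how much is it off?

Distance(R, P) = 14.7 — off by 5.80.

G = (0.00, 0.00) ✓; GQ at -107.9° ✓; |GQ| = 19.70 ✓; ∠GQE = 117.8° ✓; |QE| = 17.80 ✓; ∠QEA = 81.70° ✓; |EA| = 13.50 ✓; ∠EAR = 89.80° ✓; |AR| = 19.70 ✓; ∠ARP = 138.1° ✓; |RP| = 20.50 ✗.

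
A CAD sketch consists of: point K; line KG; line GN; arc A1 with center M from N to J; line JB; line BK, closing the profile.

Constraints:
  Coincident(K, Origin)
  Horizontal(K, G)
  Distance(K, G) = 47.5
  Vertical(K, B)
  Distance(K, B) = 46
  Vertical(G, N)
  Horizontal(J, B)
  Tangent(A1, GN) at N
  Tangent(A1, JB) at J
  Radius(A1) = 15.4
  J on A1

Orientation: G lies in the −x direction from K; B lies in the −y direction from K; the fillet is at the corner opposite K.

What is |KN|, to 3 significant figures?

56.5

K is at the origin; KG is horizontal with |KG| = 47.5 and G on the −x side, so G = (-47.5, 0.00). K and B share the same x with |KB| = 46.0 and B on the −y side, so B = (0.00, -46.0). The virtual corner opposite K is at (-47.5, -46.0). Tangency of A1 to GN means the radius MN is perpendicular to GN and the tangent condition forces MJ to be normal to JB, with radius 15.4, so the center M sits 15.4 in from both sides at M = (-32.1, -30.6). That places the tangent points at N = (-47.5, -30.6) on GN and J = (-32.1, -46.0) on JB. Then |KN| = |N − K| = 56.5.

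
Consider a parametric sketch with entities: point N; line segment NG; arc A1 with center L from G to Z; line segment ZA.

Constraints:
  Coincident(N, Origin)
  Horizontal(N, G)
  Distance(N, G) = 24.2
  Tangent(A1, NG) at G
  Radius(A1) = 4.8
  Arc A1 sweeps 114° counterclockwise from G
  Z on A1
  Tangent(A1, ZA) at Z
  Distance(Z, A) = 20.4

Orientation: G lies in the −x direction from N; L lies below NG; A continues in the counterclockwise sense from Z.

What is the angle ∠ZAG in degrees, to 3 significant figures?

15.2°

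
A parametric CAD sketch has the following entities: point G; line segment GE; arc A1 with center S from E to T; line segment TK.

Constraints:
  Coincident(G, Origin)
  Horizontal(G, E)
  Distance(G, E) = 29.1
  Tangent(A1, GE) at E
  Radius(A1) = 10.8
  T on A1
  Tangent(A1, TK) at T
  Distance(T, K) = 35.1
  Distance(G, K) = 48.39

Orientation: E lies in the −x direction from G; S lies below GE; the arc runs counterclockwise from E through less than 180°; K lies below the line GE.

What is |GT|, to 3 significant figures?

41.5

G is at the origin; G and E share the same y with |GE| = 29.1 and E on the −x side, so E = (-29.1, 0.00). Tangency of A1 to GE means the radius SE is perpendicular to GE, so S = E + (0, -10.8) = (-29.1, -10.8). Since ST ⟂ TK (tangency), |SK| = √(10.8² + 35.1²) = 36.7 regardless of where T sits on A1. So K lies on both circle(G, 48.39) and circle(S, 36.7); the below-GE intersection is K = (-16.8, -45.4). T is the foot of the tangent from K: T = (-37.8, -17.3).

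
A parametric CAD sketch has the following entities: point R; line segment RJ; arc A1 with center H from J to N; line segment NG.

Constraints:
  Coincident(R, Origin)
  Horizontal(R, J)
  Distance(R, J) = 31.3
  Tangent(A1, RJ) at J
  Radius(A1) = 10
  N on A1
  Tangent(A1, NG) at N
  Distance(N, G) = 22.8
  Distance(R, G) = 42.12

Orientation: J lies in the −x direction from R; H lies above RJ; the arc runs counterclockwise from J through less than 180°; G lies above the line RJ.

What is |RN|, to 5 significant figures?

24.300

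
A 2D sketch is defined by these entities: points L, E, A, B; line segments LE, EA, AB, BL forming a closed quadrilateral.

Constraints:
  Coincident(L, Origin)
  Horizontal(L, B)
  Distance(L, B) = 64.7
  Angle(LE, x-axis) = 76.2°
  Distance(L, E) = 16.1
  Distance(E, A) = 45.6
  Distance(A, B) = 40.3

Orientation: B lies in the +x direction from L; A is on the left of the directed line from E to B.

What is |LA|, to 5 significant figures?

57.150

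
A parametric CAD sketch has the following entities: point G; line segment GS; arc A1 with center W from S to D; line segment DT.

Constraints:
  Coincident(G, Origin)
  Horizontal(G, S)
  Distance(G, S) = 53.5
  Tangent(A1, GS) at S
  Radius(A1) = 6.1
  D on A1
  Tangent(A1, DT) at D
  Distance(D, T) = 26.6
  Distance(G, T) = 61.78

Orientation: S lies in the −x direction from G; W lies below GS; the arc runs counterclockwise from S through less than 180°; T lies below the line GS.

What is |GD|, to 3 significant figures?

59.9

Checks: |GS| = 53.50 ✓; ∠(WS, SG) = 90.00° ✓; |WD| = 6.100 ✓; ∠(WD, DT) = 90.00° ✓; |DT| = 26.60 ✓; |GT| = 61.78 ✓.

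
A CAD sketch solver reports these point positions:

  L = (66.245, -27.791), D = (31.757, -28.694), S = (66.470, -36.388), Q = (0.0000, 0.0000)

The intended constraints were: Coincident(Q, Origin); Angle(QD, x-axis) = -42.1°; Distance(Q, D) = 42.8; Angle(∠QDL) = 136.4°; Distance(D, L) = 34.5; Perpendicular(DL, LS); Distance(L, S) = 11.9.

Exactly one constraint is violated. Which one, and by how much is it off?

Distance(L, S) = 11.9 — off by 3.30.

Q = (0.00, 0.00) ✓; QD at -42.10° ✓; |QD| = 42.80 ✓; ∠QDL = 136.4° ✓; |DL| = 34.50 ✓; ∠(DL, LS) = 90.00° ✓; |LS| = 8.600 ✗.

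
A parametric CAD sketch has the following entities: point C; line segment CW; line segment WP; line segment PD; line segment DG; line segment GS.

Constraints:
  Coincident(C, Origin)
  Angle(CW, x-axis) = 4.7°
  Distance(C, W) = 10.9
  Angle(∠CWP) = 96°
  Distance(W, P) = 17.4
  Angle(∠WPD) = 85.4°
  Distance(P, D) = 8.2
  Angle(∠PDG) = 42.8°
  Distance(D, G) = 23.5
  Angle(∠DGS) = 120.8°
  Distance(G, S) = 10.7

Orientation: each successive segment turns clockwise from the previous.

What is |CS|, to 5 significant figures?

31.942

C is at the origin; CW runs at 4.7° with length 10.9, so W = (10.863, 0.89313). ∠CWP = 96.0° gives WP at -79.300° from the x-axis; with |WP| = 17.4, P = (14.094, -16.204). ∠WPD = 85.4° gives PD at -173.90° from the x-axis; with |PD| = 8.2, D = (5.9404, -17.076). ∠PDG = 42.8° gives DG at 48.900° from the x-axis; with |DG| = 23.5, G = (21.389, 0.63304). ∠DGS = 120.8° gives GS at -10.300° from the x-axis; with |GS| = 10.7, S = (31.916, -1.2801). Then |CS| = |S − C| = 31.942.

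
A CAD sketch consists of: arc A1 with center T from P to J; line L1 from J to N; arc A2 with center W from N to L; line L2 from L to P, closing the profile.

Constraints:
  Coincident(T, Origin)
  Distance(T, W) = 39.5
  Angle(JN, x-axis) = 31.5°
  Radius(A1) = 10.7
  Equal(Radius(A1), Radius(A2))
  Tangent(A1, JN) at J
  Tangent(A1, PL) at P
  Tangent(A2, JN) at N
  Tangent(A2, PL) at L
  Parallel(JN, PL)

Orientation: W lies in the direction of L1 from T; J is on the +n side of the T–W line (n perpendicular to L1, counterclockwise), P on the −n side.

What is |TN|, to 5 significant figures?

40.924

The slot axis is L1's direction at 31.5°, so u = (cos 31.5°, sin 31.5°) = (0.85264, 0.52250) and n = (−sin 31.5°, cos 31.5°) = (-0.52250, 0.85264). T is at the origin and W lies 39.5 along u from T, so W = 39.5·u = (33.679, 20.639). Tangency of A1 to both parallel lines with radius 10.7 puts J and P at T ± 10.7·n: J = (-5.5907, 9.1232), P = (5.5907, -9.1232). Equal radii place N and L the same way about W: N = W + 10.7·n = (28.089, 29.762), L = W − 10.7·n = (39.270, 11.515). Then |TN| = |N − T| = 40.924.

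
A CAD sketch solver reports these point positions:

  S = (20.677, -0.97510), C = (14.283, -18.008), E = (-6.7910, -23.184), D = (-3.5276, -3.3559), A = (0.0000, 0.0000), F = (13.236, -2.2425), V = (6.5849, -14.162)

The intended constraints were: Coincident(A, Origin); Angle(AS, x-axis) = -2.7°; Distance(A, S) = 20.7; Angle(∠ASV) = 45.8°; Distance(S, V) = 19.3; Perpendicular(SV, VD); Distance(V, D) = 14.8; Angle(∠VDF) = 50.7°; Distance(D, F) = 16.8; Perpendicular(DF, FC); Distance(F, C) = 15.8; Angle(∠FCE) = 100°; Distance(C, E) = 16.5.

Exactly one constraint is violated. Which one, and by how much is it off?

Distance(C, E) = 16.5 — off by 5.20.

A = (0.00, 0.00) ✓; AS at -2.700° ✓; |AS| = 20.70 ✓; ∠ASV = 45.80° ✓; |SV| = 19.30 ✓; ∠(SV, VD) = 90.00° ✓; |VD| = 14.80 ✓; ∠VDF = 50.70° ✓; |DF| = 16.80 ✓; ∠(DF, FC) = 90.00° ✓; |FC| = 15.80 ✓; ∠FCE = 100.0° ✓; |CE| = 21.70 ✗.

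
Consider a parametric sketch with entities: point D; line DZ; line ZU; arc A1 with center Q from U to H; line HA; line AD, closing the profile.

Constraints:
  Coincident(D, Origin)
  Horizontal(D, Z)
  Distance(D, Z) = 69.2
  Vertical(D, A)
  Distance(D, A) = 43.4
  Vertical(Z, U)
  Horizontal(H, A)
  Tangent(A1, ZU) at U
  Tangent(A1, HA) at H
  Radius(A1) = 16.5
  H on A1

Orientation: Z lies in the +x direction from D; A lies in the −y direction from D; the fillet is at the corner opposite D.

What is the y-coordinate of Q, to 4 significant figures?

-26.90

D is at the origin; DZ is horizontal with |DZ| = 69.2 and Z on the +x side, so Z = (69.20, 0.000). DA is vertical with |DA| = 43.4 and A on the −y side, so A = (0.000, -43.40). The virtual corner opposite D is at (69.20, -43.40). The tangent condition forces QU to be normal to ZU and A1 meets HA tangentially, so QH is at right angles to HA, with radius 16.5, so the center Q sits 16.5 in from both sides at Q = (52.70, -26.90). So Q.y = -26.90.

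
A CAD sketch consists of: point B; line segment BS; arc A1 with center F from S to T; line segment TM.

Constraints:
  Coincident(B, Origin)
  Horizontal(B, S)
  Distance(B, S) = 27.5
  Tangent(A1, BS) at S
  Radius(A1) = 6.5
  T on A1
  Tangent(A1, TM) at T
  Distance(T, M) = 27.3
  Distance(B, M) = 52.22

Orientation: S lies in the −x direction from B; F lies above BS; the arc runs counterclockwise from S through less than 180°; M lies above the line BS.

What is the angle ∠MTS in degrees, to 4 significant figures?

112.0°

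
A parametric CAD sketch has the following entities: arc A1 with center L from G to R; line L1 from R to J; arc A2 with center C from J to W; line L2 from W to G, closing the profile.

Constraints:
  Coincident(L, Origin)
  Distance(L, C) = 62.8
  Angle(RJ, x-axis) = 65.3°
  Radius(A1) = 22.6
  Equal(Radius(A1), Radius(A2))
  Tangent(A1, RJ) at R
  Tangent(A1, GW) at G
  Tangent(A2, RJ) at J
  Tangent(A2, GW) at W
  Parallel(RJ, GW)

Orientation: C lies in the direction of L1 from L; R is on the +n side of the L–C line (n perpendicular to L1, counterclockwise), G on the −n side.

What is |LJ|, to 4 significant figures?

66.74

Tangency of A1 to both parallel lines with radius 22.6 puts R and G at L ± 22.6·n: R = (-20.53, 9.444), G = (20.53, -9.444). Equal radii place J and W the same way about C: J = C + 22.6·n = (5.710, 66.50), W = C − 22.6·n = (46.77, 47.61). Then |LJ| = |J − L| = 66.74.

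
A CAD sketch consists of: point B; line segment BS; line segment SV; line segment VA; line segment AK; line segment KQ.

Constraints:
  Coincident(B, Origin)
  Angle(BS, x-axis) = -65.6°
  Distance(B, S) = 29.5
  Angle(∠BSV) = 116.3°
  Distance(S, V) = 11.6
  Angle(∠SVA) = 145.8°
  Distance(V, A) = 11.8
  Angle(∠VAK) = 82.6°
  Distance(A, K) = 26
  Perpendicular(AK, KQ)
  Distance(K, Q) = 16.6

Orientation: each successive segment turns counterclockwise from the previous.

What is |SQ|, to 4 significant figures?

17.20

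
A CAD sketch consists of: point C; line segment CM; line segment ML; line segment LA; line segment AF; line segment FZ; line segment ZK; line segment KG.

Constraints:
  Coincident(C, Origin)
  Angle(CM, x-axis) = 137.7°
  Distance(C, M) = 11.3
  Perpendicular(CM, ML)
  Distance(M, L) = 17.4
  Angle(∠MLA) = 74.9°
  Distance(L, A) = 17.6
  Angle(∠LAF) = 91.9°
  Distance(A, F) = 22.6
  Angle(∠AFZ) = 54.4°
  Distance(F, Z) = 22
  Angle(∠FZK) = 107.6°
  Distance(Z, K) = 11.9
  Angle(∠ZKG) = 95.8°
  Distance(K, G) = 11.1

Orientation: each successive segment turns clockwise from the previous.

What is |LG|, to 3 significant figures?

14.3

C is at the origin; CM runs at 137.7° with length 11.3, so M = (-8.36, 7.61). CM is perpendicular to ML, so ML runs at 47.7°; with |ML| = 17.4, L = (3.35, 20.5). ∠MLA = 74.9° gives LA at -57.4° from the x-axis; with |LA| = 17.6, A = (12.8, 5.65). ∠LAF = 91.9° gives AF at -146° from the x-axis; with |AF| = 22.6, F = (-5.79, -7.15). ∠AFZ = 54.4° gives FZ at 88.9° from the x-axis; with |FZ| = 22.0, Z = (-5.37, 14.8). ∠FZK = 107.6° gives ZK at 16.5° from the x-axis; with |ZK| = 11.9, K = (6.04, 18.2). ∠ZKG = 95.8° gives KG at -67.7° from the x-axis; with |KG| = 11.1, G = (10.3, 7.95). Then |LG| = |G − L| = 14.3.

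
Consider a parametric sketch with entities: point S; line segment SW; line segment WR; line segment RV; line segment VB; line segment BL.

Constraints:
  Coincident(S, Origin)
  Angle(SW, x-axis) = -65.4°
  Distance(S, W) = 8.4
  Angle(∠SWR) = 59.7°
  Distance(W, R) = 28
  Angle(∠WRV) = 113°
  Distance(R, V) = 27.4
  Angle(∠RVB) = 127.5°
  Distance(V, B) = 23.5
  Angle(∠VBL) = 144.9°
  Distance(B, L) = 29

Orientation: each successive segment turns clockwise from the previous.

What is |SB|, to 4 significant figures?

44.73

S is at the origin; SW runs at -65.4° with length 8.4, so W = (3.497, -7.638). ∠SWR = 59.7° gives WR at 174.3° from the x-axis; with |WR| = 28.0, R = (-24.36, -4.857). ∠WRV = 113.0° gives RV at 107.3° from the x-axis; with |RV| = 27.4, V = (-32.51, 21.30). ∠RVB = 127.5° gives VB at 54.80° from the x-axis; with |VB| = 23.5, B = (-18.97, 40.51). Then |SB| = |B − S| = 44.73.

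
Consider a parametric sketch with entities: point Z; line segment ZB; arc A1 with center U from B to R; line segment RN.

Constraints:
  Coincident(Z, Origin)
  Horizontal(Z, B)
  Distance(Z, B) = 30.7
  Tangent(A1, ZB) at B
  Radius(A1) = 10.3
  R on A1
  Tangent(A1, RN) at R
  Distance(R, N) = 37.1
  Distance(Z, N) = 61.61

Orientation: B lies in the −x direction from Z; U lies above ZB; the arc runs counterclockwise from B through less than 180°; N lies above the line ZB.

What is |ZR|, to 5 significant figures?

26.291

Checks: |UB| = 10.30 ✓; |UR| = 10.30 ✓; ∠(UR, RN) = 90.00° ✓; |RN| = 37.10 ✓; |ZN| = 61.61 ✓.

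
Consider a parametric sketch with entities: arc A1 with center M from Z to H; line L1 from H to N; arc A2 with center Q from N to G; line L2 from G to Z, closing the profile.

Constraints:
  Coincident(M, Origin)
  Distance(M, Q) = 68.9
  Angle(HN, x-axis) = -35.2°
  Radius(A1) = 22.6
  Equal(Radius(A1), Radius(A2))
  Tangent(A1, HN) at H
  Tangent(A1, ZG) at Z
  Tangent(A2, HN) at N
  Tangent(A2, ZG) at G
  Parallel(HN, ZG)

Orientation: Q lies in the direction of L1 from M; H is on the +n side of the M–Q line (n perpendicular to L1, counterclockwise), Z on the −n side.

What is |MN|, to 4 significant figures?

72.51

Tangency of A1 to both parallel lines with radius 22.6 puts H and Z at M ± 22.6·n: H = (13.03, 18.47), Z = (-13.03, -18.47). Equal radii place N and G the same way about Q: N = Q + 22.6·n = (69.33, -21.25), G = Q − 22.6·n = (43.27, -58.18). Then |MN| = |N − M| = 72.51.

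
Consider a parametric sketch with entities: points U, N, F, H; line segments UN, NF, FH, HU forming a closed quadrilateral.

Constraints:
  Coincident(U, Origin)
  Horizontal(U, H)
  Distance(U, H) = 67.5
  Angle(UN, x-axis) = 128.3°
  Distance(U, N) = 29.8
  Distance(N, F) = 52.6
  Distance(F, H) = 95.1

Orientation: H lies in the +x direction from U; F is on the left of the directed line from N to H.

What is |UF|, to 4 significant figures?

71.01

Checks: |NF| = 52.60 ✓; |FH| = 95.10 ✓.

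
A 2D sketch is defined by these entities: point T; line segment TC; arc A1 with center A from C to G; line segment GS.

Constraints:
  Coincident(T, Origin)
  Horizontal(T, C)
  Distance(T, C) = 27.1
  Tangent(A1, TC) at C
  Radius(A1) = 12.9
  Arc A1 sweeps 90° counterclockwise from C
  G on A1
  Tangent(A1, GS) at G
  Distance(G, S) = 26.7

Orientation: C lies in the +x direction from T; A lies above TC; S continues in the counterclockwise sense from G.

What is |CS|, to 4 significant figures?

41.65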